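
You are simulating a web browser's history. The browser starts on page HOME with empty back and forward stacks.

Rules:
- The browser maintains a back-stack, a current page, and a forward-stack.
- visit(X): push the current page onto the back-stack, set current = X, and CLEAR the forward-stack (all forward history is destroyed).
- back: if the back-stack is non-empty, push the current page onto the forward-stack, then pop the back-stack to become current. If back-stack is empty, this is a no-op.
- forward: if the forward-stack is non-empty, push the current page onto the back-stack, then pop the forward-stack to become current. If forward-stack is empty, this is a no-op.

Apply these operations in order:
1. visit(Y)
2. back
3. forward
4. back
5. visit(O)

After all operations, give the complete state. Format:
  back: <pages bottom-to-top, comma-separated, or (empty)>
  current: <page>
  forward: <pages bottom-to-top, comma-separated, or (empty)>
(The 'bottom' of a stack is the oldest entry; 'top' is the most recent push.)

Answer: back: HOME
current: O
forward: (empty)

Derivation:
After 1 (visit(Y)): cur=Y back=1 fwd=0
After 2 (back): cur=HOME back=0 fwd=1
After 3 (forward): cur=Y back=1 fwd=0
After 4 (back): cur=HOME back=0 fwd=1
After 5 (visit(O)): cur=O back=1 fwd=0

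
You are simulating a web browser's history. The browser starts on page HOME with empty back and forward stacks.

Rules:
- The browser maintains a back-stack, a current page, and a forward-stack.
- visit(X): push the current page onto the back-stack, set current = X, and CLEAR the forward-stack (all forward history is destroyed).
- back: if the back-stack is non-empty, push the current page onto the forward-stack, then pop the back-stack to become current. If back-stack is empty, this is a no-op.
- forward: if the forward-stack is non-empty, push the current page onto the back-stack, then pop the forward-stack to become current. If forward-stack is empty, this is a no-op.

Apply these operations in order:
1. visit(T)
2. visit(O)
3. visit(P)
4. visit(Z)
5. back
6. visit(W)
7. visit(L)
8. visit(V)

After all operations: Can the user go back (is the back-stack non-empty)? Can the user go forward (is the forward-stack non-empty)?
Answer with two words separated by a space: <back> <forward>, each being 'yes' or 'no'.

After 1 (visit(T)): cur=T back=1 fwd=0
After 2 (visit(O)): cur=O back=2 fwd=0
After 3 (visit(P)): cur=P back=3 fwd=0
After 4 (visit(Z)): cur=Z back=4 fwd=0
After 5 (back): cur=P back=3 fwd=1
After 6 (visit(W)): cur=W back=4 fwd=0
After 7 (visit(L)): cur=L back=5 fwd=0
After 8 (visit(V)): cur=V back=6 fwd=0

Answer: yes no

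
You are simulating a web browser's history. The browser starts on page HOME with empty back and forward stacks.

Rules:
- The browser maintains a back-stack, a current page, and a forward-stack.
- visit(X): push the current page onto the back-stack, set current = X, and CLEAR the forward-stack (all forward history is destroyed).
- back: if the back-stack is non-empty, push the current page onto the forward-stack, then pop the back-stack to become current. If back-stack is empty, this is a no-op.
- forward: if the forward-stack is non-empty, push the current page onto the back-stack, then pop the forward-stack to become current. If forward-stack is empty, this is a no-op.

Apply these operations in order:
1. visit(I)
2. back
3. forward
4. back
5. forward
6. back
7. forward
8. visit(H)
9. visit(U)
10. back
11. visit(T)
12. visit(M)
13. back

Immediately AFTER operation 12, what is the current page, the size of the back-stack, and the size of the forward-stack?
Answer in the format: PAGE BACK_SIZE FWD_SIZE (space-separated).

After 1 (visit(I)): cur=I back=1 fwd=0
After 2 (back): cur=HOME back=0 fwd=1
After 3 (forward): cur=I back=1 fwd=0
After 4 (back): cur=HOME back=0 fwd=1
After 5 (forward): cur=I back=1 fwd=0
After 6 (back): cur=HOME back=0 fwd=1
After 7 (forward): cur=I back=1 fwd=0
After 8 (visit(H)): cur=H back=2 fwd=0
After 9 (visit(U)): cur=U back=3 fwd=0
After 10 (back): cur=H back=2 fwd=1
After 11 (visit(T)): cur=T back=3 fwd=0
After 12 (visit(M)): cur=M back=4 fwd=0

M 4 0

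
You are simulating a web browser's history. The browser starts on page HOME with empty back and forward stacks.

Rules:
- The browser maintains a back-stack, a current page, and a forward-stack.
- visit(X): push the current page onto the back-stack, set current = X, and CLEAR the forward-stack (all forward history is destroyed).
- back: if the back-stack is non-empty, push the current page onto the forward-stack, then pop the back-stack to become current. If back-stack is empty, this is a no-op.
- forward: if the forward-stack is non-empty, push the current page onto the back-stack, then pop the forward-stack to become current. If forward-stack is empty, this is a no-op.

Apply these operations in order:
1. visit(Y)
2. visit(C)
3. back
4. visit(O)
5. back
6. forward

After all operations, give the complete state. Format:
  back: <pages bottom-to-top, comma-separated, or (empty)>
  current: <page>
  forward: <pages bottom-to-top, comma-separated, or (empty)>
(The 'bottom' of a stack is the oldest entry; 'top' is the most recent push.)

Answer: back: HOME,Y
current: O
forward: (empty)

Derivation:
After 1 (visit(Y)): cur=Y back=1 fwd=0
After 2 (visit(C)): cur=C back=2 fwd=0
After 3 (back): cur=Y back=1 fwd=1
After 4 (visit(O)): cur=O back=2 fwd=0
After 5 (back): cur=Y back=1 fwd=1
After 6 (forward): cur=O back=2 fwd=0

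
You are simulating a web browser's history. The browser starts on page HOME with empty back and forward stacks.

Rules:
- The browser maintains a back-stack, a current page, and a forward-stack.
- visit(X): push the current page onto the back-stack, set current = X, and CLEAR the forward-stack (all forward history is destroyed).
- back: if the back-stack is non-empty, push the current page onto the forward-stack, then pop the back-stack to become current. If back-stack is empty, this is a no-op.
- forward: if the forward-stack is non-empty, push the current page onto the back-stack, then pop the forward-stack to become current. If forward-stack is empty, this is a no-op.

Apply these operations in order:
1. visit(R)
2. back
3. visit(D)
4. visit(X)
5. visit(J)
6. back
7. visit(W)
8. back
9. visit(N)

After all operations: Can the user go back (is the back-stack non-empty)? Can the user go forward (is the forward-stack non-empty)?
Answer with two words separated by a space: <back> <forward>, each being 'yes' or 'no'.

Answer: yes no

Derivation:
After 1 (visit(R)): cur=R back=1 fwd=0
After 2 (back): cur=HOME back=0 fwd=1
After 3 (visit(D)): cur=D back=1 fwd=0
After 4 (visit(X)): cur=X back=2 fwd=0
After 5 (visit(J)): cur=J back=3 fwd=0
After 6 (back): cur=X back=2 fwd=1
After 7 (visit(W)): cur=W back=3 fwd=0
After 8 (back): cur=X back=2 fwd=1
After 9 (visit(N)): cur=N back=3 fwd=0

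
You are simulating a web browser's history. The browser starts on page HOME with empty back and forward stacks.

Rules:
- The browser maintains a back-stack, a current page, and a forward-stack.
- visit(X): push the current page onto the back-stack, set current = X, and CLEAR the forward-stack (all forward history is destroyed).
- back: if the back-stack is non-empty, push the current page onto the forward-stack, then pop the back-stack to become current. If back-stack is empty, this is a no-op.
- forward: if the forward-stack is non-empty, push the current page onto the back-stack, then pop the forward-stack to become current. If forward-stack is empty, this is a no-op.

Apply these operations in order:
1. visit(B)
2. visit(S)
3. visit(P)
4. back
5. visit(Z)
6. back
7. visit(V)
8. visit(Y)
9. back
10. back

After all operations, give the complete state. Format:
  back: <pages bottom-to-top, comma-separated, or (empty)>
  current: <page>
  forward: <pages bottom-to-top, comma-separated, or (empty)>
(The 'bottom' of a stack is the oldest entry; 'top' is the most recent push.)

Answer: back: HOME,B
current: S
forward: Y,V

Derivation:
After 1 (visit(B)): cur=B back=1 fwd=0
After 2 (visit(S)): cur=S back=2 fwd=0
After 3 (visit(P)): cur=P back=3 fwd=0
After 4 (back): cur=S back=2 fwd=1
After 5 (visit(Z)): cur=Z back=3 fwd=0
After 6 (back): cur=S back=2 fwd=1
After 7 (visit(V)): cur=V back=3 fwd=0
After 8 (visit(Y)): cur=Y back=4 fwd=0
After 9 (back): cur=V back=3 fwd=1
After 10 (back): cur=S back=2 fwd=2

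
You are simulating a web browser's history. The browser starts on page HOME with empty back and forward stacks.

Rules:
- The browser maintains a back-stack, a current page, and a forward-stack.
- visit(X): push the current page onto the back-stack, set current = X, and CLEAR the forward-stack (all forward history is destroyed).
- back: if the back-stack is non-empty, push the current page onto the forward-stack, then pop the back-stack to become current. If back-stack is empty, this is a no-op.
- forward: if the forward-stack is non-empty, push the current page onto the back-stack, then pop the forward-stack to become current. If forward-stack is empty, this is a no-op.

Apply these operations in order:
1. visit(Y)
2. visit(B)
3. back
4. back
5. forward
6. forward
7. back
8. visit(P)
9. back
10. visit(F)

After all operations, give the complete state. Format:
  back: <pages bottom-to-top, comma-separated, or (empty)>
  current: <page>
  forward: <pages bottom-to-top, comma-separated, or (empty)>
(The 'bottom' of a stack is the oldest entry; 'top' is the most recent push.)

After 1 (visit(Y)): cur=Y back=1 fwd=0
After 2 (visit(B)): cur=B back=2 fwd=0
After 3 (back): cur=Y back=1 fwd=1
After 4 (back): cur=HOME back=0 fwd=2
After 5 (forward): cur=Y back=1 fwd=1
After 6 (forward): cur=B back=2 fwd=0
After 7 (back): cur=Y back=1 fwd=1
After 8 (visit(P)): cur=P back=2 fwd=0
After 9 (back): cur=Y back=1 fwd=1
After 10 (visit(F)): cur=F back=2 fwd=0

Answer: back: HOME,Y
current: F
forward: (empty)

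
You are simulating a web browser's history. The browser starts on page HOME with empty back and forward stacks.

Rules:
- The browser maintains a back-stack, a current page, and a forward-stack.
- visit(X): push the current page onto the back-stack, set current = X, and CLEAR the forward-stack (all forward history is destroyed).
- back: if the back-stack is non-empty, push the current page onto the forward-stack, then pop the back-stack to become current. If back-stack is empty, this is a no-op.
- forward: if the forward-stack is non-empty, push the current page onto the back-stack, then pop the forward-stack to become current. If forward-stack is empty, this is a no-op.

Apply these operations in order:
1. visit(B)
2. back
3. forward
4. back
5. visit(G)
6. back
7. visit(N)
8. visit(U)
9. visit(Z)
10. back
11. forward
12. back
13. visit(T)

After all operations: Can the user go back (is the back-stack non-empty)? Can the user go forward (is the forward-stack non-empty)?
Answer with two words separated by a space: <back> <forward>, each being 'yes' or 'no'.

Answer: yes no

Derivation:
After 1 (visit(B)): cur=B back=1 fwd=0
After 2 (back): cur=HOME back=0 fwd=1
After 3 (forward): cur=B back=1 fwd=0
After 4 (back): cur=HOME back=0 fwd=1
After 5 (visit(G)): cur=G back=1 fwd=0
After 6 (back): cur=HOME back=0 fwd=1
After 7 (visit(N)): cur=N back=1 fwd=0
After 8 (visit(U)): cur=U back=2 fwd=0
After 9 (visit(Z)): cur=Z back=3 fwd=0
After 10 (back): cur=U back=2 fwd=1
After 11 (forward): cur=Z back=3 fwd=0
After 12 (back): cur=U back=2 fwd=1
After 13 (visit(T)): cur=T back=3 fwd=0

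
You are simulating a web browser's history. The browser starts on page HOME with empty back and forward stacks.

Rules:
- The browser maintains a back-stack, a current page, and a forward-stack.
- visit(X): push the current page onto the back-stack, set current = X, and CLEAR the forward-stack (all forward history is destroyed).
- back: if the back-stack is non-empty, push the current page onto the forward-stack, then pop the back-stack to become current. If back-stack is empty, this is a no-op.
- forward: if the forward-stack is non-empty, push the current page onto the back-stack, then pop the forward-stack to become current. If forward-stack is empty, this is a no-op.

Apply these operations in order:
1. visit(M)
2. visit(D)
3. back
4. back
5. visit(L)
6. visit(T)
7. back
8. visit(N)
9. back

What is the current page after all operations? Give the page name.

After 1 (visit(M)): cur=M back=1 fwd=0
After 2 (visit(D)): cur=D back=2 fwd=0
After 3 (back): cur=M back=1 fwd=1
After 4 (back): cur=HOME back=0 fwd=2
After 5 (visit(L)): cur=L back=1 fwd=0
After 6 (visit(T)): cur=T back=2 fwd=0
After 7 (back): cur=L back=1 fwd=1
After 8 (visit(N)): cur=N back=2 fwd=0
After 9 (back): cur=L back=1 fwd=1

Answer: L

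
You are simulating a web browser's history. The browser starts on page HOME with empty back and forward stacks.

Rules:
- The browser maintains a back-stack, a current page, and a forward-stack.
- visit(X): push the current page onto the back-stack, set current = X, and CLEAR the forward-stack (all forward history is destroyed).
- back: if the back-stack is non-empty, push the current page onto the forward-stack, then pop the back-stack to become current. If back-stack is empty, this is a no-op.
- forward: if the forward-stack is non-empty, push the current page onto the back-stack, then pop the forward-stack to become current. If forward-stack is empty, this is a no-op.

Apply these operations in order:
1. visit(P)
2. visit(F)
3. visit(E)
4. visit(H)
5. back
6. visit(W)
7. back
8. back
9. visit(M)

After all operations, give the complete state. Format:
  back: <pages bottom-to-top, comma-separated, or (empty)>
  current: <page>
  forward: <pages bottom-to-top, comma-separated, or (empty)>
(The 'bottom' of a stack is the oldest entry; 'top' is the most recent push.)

After 1 (visit(P)): cur=P back=1 fwd=0
After 2 (visit(F)): cur=F back=2 fwd=0
After 3 (visit(E)): cur=E back=3 fwd=0
After 4 (visit(H)): cur=H back=4 fwd=0
After 5 (back): cur=E back=3 fwd=1
After 6 (visit(W)): cur=W back=4 fwd=0
After 7 (back): cur=E back=3 fwd=1
After 8 (back): cur=F back=2 fwd=2
After 9 (visit(M)): cur=M back=3 fwd=0

Answer: back: HOME,P,F
current: M
forward: (empty)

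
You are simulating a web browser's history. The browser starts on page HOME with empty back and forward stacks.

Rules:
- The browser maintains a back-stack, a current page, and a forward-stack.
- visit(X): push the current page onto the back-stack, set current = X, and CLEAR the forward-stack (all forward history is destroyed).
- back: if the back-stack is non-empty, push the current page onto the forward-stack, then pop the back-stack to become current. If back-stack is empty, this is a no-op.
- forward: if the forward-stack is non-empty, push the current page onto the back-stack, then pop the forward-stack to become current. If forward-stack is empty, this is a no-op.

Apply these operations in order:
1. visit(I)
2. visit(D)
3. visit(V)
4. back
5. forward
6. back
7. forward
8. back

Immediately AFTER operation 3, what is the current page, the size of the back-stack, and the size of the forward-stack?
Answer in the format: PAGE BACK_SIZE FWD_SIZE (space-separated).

After 1 (visit(I)): cur=I back=1 fwd=0
After 2 (visit(D)): cur=D back=2 fwd=0
After 3 (visit(V)): cur=V back=3 fwd=0

V 3 0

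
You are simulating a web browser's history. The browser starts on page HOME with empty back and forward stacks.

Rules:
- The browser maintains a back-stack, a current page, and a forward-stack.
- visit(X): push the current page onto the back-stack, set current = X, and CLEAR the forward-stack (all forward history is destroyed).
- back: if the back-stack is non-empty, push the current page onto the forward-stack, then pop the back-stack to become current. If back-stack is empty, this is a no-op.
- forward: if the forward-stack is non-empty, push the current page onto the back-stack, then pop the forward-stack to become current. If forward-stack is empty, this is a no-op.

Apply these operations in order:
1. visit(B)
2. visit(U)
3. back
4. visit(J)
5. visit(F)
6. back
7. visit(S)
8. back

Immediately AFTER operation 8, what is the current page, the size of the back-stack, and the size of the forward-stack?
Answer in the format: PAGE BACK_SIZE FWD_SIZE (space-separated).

After 1 (visit(B)): cur=B back=1 fwd=0
After 2 (visit(U)): cur=U back=2 fwd=0
After 3 (back): cur=B back=1 fwd=1
After 4 (visit(J)): cur=J back=2 fwd=0
After 5 (visit(F)): cur=F back=3 fwd=0
After 6 (back): cur=J back=2 fwd=1
After 7 (visit(S)): cur=S back=3 fwd=0
After 8 (back): cur=J back=2 fwd=1

J 2 1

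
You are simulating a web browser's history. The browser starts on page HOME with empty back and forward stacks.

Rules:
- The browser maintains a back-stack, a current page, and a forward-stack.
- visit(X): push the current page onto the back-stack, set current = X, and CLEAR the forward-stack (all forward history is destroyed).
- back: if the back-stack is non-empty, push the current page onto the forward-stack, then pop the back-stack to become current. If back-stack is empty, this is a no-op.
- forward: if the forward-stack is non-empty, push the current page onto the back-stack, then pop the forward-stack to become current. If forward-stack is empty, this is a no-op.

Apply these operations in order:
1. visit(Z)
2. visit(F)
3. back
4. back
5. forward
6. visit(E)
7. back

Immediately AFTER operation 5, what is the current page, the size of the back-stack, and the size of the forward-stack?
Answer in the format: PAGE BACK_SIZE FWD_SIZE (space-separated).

After 1 (visit(Z)): cur=Z back=1 fwd=0
After 2 (visit(F)): cur=F back=2 fwd=0
After 3 (back): cur=Z back=1 fwd=1
After 4 (back): cur=HOME back=0 fwd=2
After 5 (forward): cur=Z back=1 fwd=1

Z 1 1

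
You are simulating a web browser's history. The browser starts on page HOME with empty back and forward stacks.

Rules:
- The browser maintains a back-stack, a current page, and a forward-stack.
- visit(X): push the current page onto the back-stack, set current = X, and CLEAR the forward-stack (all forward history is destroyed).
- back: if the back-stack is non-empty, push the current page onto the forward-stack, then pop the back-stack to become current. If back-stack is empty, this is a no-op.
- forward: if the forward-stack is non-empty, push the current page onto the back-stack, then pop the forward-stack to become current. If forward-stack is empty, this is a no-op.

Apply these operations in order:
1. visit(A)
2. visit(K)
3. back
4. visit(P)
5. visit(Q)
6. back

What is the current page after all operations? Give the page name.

Answer: P

Derivation:
After 1 (visit(A)): cur=A back=1 fwd=0
After 2 (visit(K)): cur=K back=2 fwd=0
After 3 (back): cur=A back=1 fwd=1
After 4 (visit(P)): cur=P back=2 fwd=0
After 5 (visit(Q)): cur=Q back=3 fwd=0
After 6 (back): cur=P back=2 fwd=1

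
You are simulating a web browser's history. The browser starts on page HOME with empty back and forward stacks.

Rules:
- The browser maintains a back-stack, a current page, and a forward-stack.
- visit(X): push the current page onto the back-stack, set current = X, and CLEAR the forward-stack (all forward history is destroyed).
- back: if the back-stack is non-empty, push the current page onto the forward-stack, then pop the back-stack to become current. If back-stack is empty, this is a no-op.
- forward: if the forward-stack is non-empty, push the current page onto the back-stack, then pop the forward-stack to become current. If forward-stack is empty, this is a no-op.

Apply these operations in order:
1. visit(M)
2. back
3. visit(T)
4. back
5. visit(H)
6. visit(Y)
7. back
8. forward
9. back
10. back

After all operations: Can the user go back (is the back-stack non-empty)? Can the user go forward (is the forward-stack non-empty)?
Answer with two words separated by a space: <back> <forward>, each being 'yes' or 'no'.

After 1 (visit(M)): cur=M back=1 fwd=0
After 2 (back): cur=HOME back=0 fwd=1
After 3 (visit(T)): cur=T back=1 fwd=0
After 4 (back): cur=HOME back=0 fwd=1
After 5 (visit(H)): cur=H back=1 fwd=0
After 6 (visit(Y)): cur=Y back=2 fwd=0
After 7 (back): cur=H back=1 fwd=1
After 8 (forward): cur=Y back=2 fwd=0
After 9 (back): cur=H back=1 fwd=1
After 10 (back): cur=HOME back=0 fwd=2

Answer: no yes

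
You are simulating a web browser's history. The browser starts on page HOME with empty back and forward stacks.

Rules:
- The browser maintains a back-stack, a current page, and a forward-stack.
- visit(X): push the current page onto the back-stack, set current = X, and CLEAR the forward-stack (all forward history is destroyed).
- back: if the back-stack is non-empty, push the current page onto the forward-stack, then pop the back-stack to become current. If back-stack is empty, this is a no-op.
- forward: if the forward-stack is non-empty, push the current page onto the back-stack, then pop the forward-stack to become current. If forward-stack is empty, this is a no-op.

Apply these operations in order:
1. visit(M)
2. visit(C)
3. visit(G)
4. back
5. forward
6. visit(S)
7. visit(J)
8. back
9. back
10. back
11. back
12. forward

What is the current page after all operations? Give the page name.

After 1 (visit(M)): cur=M back=1 fwd=0
After 2 (visit(C)): cur=C back=2 fwd=0
After 3 (visit(G)): cur=G back=3 fwd=0
After 4 (back): cur=C back=2 fwd=1
After 5 (forward): cur=G back=3 fwd=0
After 6 (visit(S)): cur=S back=4 fwd=0
After 7 (visit(J)): cur=J back=5 fwd=0
After 8 (back): cur=S back=4 fwd=1
After 9 (back): cur=G back=3 fwd=2
After 10 (back): cur=C back=2 fwd=3
After 11 (back): cur=M back=1 fwd=4
After 12 (forward): cur=C back=2 fwd=3

Answer: C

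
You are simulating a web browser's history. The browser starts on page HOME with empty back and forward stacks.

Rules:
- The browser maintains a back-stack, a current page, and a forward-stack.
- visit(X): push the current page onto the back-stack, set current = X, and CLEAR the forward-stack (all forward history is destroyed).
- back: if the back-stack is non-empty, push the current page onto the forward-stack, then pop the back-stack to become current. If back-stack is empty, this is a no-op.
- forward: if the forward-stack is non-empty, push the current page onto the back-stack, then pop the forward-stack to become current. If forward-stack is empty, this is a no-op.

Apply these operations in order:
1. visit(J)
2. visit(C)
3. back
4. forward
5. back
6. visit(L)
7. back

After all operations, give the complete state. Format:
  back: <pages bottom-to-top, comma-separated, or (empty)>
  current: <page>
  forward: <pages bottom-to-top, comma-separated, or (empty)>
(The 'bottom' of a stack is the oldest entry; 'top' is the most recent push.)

After 1 (visit(J)): cur=J back=1 fwd=0
After 2 (visit(C)): cur=C back=2 fwd=0
After 3 (back): cur=J back=1 fwd=1
After 4 (forward): cur=C back=2 fwd=0
After 5 (back): cur=J back=1 fwd=1
After 6 (visit(L)): cur=L back=2 fwd=0
After 7 (back): cur=J back=1 fwd=1

Answer: back: HOME
current: J
forward: L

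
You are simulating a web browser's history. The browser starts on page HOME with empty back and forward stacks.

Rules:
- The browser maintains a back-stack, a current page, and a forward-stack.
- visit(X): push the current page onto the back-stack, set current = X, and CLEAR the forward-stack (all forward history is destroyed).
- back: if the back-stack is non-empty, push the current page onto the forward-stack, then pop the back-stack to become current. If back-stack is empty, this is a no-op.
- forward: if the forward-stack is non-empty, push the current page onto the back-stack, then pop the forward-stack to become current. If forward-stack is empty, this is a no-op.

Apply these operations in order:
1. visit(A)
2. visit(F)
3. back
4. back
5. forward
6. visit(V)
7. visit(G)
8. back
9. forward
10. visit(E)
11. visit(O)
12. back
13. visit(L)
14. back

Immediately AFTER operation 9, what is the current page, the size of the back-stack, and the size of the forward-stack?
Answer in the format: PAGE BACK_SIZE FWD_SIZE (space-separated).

After 1 (visit(A)): cur=A back=1 fwd=0
After 2 (visit(F)): cur=F back=2 fwd=0
After 3 (back): cur=A back=1 fwd=1
After 4 (back): cur=HOME back=0 fwd=2
After 5 (forward): cur=A back=1 fwd=1
After 6 (visit(V)): cur=V back=2 fwd=0
After 7 (visit(G)): cur=G back=3 fwd=0
After 8 (back): cur=V back=2 fwd=1
After 9 (forward): cur=G back=3 fwd=0

G 3 0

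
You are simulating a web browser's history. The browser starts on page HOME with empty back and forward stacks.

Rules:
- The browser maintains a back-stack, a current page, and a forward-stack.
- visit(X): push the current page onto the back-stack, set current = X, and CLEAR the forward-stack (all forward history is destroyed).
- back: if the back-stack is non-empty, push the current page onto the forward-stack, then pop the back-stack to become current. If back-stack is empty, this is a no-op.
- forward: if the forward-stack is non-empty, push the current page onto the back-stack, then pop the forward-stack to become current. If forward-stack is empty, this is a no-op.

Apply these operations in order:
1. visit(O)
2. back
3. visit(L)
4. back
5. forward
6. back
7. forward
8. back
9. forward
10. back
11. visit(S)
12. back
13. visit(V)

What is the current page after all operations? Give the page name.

After 1 (visit(O)): cur=O back=1 fwd=0
After 2 (back): cur=HOME back=0 fwd=1
After 3 (visit(L)): cur=L back=1 fwd=0
After 4 (back): cur=HOME back=0 fwd=1
After 5 (forward): cur=L back=1 fwd=0
After 6 (back): cur=HOME back=0 fwd=1
After 7 (forward): cur=L back=1 fwd=0
After 8 (back): cur=HOME back=0 fwd=1
After 9 (forward): cur=L back=1 fwd=0
After 10 (back): cur=HOME back=0 fwd=1
After 11 (visit(S)): cur=S back=1 fwd=0
After 12 (back): cur=HOME back=0 fwd=1
After 13 (visit(V)): cur=V back=1 fwd=0

Answer: V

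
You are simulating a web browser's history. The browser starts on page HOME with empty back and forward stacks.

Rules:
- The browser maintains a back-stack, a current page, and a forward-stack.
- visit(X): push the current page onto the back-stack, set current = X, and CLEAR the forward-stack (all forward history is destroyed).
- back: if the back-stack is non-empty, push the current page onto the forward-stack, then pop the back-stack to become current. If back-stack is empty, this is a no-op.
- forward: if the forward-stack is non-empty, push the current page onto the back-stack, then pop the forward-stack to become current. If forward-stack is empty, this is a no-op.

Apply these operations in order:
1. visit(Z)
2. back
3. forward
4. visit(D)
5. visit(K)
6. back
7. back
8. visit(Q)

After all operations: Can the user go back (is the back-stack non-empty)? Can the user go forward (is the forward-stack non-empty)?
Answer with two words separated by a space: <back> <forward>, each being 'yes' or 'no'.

Answer: yes no

Derivation:
After 1 (visit(Z)): cur=Z back=1 fwd=0
After 2 (back): cur=HOME back=0 fwd=1
After 3 (forward): cur=Z back=1 fwd=0
After 4 (visit(D)): cur=D back=2 fwd=0
After 5 (visit(K)): cur=K back=3 fwd=0
After 6 (back): cur=D back=2 fwd=1
After 7 (back): cur=Z back=1 fwd=2
After 8 (visit(Q)): cur=Q back=2 fwd=0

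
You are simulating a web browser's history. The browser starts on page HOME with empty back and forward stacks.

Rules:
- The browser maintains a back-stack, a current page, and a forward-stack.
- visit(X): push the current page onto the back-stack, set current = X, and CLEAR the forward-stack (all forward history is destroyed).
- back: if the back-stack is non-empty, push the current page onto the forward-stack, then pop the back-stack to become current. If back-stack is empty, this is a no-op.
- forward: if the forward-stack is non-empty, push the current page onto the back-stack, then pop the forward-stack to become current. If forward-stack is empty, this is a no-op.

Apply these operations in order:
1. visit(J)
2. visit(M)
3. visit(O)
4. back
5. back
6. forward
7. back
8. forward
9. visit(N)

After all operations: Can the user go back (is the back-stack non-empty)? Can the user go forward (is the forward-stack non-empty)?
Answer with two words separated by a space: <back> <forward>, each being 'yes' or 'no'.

Answer: yes no

Derivation:
After 1 (visit(J)): cur=J back=1 fwd=0
After 2 (visit(M)): cur=M back=2 fwd=0
After 3 (visit(O)): cur=O back=3 fwd=0
After 4 (back): cur=M back=2 fwd=1
After 5 (back): cur=J back=1 fwd=2
After 6 (forward): cur=M back=2 fwd=1
After 7 (back): cur=J back=1 fwd=2
After 8 (forward): cur=M back=2 fwd=1
After 9 (visit(N)): cur=N back=3 fwd=0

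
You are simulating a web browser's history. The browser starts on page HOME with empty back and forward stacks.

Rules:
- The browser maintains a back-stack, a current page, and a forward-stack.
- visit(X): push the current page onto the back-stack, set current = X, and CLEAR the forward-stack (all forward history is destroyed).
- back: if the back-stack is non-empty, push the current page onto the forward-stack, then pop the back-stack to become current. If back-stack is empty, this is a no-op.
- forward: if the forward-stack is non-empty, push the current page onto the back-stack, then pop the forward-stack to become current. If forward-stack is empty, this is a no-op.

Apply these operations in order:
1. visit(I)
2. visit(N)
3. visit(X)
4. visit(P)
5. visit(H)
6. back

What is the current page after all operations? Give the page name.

After 1 (visit(I)): cur=I back=1 fwd=0
After 2 (visit(N)): cur=N back=2 fwd=0
After 3 (visit(X)): cur=X back=3 fwd=0
After 4 (visit(P)): cur=P back=4 fwd=0
After 5 (visit(H)): cur=H back=5 fwd=0
After 6 (back): cur=P back=4 fwd=1

Answer: P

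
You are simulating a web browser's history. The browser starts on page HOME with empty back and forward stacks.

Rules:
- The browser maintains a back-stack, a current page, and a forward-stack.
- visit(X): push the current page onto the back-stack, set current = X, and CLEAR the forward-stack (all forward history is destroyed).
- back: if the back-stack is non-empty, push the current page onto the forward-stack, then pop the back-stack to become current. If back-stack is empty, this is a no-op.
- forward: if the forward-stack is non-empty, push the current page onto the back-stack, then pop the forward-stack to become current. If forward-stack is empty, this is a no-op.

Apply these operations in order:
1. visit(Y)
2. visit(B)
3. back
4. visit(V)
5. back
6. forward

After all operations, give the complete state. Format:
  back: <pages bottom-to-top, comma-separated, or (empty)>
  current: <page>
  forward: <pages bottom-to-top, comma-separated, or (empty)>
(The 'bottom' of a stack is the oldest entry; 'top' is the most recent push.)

After 1 (visit(Y)): cur=Y back=1 fwd=0
After 2 (visit(B)): cur=B back=2 fwd=0
After 3 (back): cur=Y back=1 fwd=1
After 4 (visit(V)): cur=V back=2 fwd=0
After 5 (back): cur=Y back=1 fwd=1
After 6 (forward): cur=V back=2 fwd=0

Answer: back: HOME,Y
current: V
forward: (empty)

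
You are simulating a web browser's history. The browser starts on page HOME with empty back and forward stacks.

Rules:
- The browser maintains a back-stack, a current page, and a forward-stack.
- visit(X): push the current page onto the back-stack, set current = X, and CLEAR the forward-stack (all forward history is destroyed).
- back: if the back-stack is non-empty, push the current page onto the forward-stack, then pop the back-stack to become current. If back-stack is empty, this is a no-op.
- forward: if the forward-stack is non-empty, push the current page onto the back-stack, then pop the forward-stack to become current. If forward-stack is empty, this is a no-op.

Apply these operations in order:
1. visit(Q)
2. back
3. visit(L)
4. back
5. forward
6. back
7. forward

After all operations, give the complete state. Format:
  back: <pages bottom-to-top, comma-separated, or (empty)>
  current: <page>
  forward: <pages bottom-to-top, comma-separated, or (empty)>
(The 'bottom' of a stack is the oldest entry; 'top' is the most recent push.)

Answer: back: HOME
current: L
forward: (empty)

Derivation:
After 1 (visit(Q)): cur=Q back=1 fwd=0
After 2 (back): cur=HOME back=0 fwd=1
After 3 (visit(L)): cur=L back=1 fwd=0
After 4 (back): cur=HOME back=0 fwd=1
After 5 (forward): cur=L back=1 fwd=0
After 6 (back): cur=HOME back=0 fwd=1
After 7 (forward): cur=L back=1 fwd=0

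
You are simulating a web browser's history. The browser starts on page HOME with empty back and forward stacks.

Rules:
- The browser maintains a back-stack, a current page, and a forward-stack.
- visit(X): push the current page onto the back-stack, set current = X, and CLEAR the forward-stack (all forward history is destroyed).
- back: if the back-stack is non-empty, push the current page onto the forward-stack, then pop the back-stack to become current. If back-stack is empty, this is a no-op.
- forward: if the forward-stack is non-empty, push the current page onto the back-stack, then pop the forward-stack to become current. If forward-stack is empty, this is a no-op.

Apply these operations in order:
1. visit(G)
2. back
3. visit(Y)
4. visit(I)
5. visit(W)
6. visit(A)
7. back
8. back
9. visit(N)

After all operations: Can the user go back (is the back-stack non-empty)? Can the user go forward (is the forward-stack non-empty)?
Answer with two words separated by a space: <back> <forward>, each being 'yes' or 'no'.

Answer: yes no

Derivation:
After 1 (visit(G)): cur=G back=1 fwd=0
After 2 (back): cur=HOME back=0 fwd=1
After 3 (visit(Y)): cur=Y back=1 fwd=0
After 4 (visit(I)): cur=I back=2 fwd=0
After 5 (visit(W)): cur=W back=3 fwd=0
After 6 (visit(A)): cur=A back=4 fwd=0
After 7 (back): cur=W back=3 fwd=1
After 8 (back): cur=I back=2 fwd=2
After 9 (visit(N)): cur=N back=3 fwd=0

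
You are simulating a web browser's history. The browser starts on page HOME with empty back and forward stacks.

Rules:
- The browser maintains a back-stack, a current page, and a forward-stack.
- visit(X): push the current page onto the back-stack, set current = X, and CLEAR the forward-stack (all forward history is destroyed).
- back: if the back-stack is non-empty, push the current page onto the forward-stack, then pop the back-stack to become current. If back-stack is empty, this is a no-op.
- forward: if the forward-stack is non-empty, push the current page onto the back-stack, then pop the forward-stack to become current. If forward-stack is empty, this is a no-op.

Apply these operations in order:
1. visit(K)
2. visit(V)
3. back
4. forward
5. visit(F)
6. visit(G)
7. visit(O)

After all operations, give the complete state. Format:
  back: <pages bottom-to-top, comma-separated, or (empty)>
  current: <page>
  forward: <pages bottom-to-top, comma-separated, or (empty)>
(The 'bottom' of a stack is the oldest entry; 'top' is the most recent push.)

Answer: back: HOME,K,V,F,G
current: O
forward: (empty)

Derivation:
After 1 (visit(K)): cur=K back=1 fwd=0
After 2 (visit(V)): cur=V back=2 fwd=0
After 3 (back): cur=K back=1 fwd=1
After 4 (forward): cur=V back=2 fwd=0
After 5 (visit(F)): cur=F back=3 fwd=0
After 6 (visit(G)): cur=G back=4 fwd=0
After 7 (visit(O)): cur=O back=5 fwd=0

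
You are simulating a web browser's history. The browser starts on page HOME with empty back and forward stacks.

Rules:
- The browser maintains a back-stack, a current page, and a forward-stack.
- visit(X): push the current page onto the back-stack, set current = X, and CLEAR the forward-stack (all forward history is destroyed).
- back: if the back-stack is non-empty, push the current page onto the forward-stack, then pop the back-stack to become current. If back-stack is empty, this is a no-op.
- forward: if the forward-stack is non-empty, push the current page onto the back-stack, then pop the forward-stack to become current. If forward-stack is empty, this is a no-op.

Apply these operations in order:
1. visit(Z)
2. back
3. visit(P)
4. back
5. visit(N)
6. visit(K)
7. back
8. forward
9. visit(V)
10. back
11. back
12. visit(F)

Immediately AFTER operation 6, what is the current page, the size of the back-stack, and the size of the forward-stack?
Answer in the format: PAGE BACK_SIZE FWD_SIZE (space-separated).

After 1 (visit(Z)): cur=Z back=1 fwd=0
After 2 (back): cur=HOME back=0 fwd=1
After 3 (visit(P)): cur=P back=1 fwd=0
After 4 (back): cur=HOME back=0 fwd=1
After 5 (visit(N)): cur=N back=1 fwd=0
After 6 (visit(K)): cur=K back=2 fwd=0

K 2 0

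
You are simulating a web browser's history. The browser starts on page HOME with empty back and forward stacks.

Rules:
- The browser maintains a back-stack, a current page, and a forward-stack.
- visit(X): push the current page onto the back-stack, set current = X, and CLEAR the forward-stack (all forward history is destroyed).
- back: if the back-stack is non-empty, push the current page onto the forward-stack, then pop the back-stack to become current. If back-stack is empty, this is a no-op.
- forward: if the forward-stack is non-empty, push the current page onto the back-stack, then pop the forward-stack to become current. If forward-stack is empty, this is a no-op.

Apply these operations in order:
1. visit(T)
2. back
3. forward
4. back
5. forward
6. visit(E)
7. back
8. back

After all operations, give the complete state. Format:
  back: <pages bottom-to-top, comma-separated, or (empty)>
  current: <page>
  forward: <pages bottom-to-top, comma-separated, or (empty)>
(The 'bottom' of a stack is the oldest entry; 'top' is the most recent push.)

Answer: back: (empty)
current: HOME
forward: E,T

Derivation:
After 1 (visit(T)): cur=T back=1 fwd=0
After 2 (back): cur=HOME back=0 fwd=1
After 3 (forward): cur=T back=1 fwd=0
After 4 (back): cur=HOME back=0 fwd=1
After 5 (forward): cur=T back=1 fwd=0
After 6 (visit(E)): cur=E back=2 fwd=0
After 7 (back): cur=T back=1 fwd=1
After 8 (back): cur=HOME back=0 fwd=2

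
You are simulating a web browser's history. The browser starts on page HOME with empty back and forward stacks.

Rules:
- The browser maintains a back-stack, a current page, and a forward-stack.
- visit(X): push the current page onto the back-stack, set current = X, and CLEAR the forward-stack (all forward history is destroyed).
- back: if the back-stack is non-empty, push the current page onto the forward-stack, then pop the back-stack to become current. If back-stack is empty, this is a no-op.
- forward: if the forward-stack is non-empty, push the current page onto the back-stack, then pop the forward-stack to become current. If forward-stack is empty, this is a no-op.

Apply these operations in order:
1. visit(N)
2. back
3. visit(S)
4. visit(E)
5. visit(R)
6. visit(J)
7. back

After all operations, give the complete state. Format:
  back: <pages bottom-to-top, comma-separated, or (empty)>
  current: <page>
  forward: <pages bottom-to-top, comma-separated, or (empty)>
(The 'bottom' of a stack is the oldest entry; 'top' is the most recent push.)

After 1 (visit(N)): cur=N back=1 fwd=0
After 2 (back): cur=HOME back=0 fwd=1
After 3 (visit(S)): cur=S back=1 fwd=0
After 4 (visit(E)): cur=E back=2 fwd=0
After 5 (visit(R)): cur=R back=3 fwd=0
After 6 (visit(J)): cur=J back=4 fwd=0
After 7 (back): cur=R back=3 fwd=1

Answer: back: HOME,S,E
current: R
forward: J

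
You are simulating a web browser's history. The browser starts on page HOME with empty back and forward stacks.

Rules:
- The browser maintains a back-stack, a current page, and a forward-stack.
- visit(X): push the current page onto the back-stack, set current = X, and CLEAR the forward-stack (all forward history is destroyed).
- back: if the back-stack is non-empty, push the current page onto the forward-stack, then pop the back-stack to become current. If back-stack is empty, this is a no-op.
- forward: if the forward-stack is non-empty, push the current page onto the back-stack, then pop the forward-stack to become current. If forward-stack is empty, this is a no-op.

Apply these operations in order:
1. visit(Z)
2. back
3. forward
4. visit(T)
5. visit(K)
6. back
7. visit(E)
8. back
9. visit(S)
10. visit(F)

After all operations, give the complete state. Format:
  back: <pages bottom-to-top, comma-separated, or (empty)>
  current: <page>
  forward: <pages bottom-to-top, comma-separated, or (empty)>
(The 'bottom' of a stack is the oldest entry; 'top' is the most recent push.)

Answer: back: HOME,Z,T,S
current: F
forward: (empty)

Derivation:
After 1 (visit(Z)): cur=Z back=1 fwd=0
After 2 (back): cur=HOME back=0 fwd=1
After 3 (forward): cur=Z back=1 fwd=0
After 4 (visit(T)): cur=T back=2 fwd=0
After 5 (visit(K)): cur=K back=3 fwd=0
After 6 (back): cur=T back=2 fwd=1
After 7 (visit(E)): cur=E back=3 fwd=0
After 8 (back): cur=T back=2 fwd=1
After 9 (visit(S)): cur=S back=3 fwd=0
After 10 (visit(F)): cur=F back=4 fwd=0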